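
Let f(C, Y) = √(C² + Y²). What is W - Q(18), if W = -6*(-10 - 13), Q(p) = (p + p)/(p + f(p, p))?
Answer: 140 - 2*√2 ≈ 137.17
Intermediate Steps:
Q(p) = 2*p/(p + √2*√(p²)) (Q(p) = (p + p)/(p + √(p² + p²)) = (2*p)/(p + √(2*p²)) = (2*p)/(p + √2*√(p²)) = 2*p/(p + √2*√(p²)))
W = 138 (W = -6*(-23) = 138)
W - Q(18) = 138 - 2*18/(18 + √2*√(18²)) = 138 - 2*18/(18 + √2*√324) = 138 - 2*18/(18 + √2*18) = 138 - 2*18/(18 + 18*√2) = 138 - 36/(18 + 18*√2)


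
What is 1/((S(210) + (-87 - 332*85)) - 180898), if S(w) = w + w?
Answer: -1/208785 ≈ -4.7896e-6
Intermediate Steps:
S(w) = 2*w
1/((S(210) + (-87 - 332*85)) - 180898) = 1/((2*210 + (-87 - 332*85)) - 180898) = 1/((420 + (-87 - 28220)) - 180898) = 1/((420 - 28307) - 180898) = 1/(-27887 - 180898) = 1/(-208785) = -1/208785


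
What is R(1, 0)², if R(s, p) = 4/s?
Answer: 16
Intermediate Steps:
R(1, 0)² = (4/1)² = (4*1)² = 4² = 16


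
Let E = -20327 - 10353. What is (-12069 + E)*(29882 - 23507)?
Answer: -272524875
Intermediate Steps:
E = -30680
(-12069 + E)*(29882 - 23507) = (-12069 - 30680)*(29882 - 23507) = -42749*6375 = -272524875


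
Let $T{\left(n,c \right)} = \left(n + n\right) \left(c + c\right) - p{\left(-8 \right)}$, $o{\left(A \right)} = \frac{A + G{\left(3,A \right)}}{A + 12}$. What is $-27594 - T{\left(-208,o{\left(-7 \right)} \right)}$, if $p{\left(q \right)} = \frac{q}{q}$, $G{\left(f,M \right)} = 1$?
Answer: $- \frac{142957}{5} \approx -28591.0$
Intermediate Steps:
$p{\left(q \right)} = 1$
$o{\left(A \right)} = \frac{1 + A}{12 + A}$ ($o{\left(A \right)} = \frac{A + 1}{A + 12} = \frac{1 + A}{12 + A}$)
$T{\left(n,c \right)} = -1 + 4 c n$ ($T{\left(n,c \right)} = \left(n + n\right) \left(c + c\right) - 1 = 2 n 2 c - 1 = 4 c n - 1 = -1 + 4 c n$)
$-27594 - T{\left(-208,o{\left(-7 \right)} \right)} = -27594 - \left(-1 + 4 \frac{1 - 7}{12 - 7} \left(-208\right)\right) = -27594 - \left(-1 + 4 \cdot \frac{1}{5} \left(-6\right) \left(-208\right)\right) = -27594 - \left(-1 + 4 \left(- \frac{6}{5}\right) \left(-208\right)\right) = -27594 - \left(-1 + \frac{4992}{5}\right) = -27594 - \frac{4987}{5} = - \frac{142957}{5}$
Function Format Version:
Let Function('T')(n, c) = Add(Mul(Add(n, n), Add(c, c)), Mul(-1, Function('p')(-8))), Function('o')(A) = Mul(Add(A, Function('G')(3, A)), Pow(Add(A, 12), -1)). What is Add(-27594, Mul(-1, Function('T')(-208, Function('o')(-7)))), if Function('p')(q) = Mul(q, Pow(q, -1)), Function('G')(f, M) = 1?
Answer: Rational(-142957, 5) ≈ -28591.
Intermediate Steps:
Function('p')(q) = 1
Function('o')(A) = Mul(Pow(Add(12, A), -1), Add(1, A)) (Function('o')(A) = Mul(Add(A, 1), Pow(Add(A, 12), -1)) = Mul(Add(1, A), Pow(Add(12, A), -1)) = Mul(Pow(Add(12, A), -1), Add(1, A)))
Function('T')(n, c) = Add(-1, Mul(4, c, n)) (Function('T')(n, c) = Add(Mul(Add(n, n), Add(c, c)), Mul(-1, 1)) = Add(Mul(Mul(2, n), Mul(2, c)), -1) = Add(Mul(4, c, n), -1) = Add(-1, Mul(4, c, n)))
Add(-27594, Mul(-1, Function('T')(-208, Function('o')(-7)))) = Add(-27594, Mul(-1, Add(-1, Mul(4, Mul(Pow(Add(12, -7), -1), Add(1, -7)), -208)))) = Add(-27594, Mul(-1, Add(-1, Mul(4, Mul(Pow(5, -1), -6), -208)))) = Add(-27594, Mul(-1, Add(-1, Mul(4, Mul(Rational(1, 5), -6), -208)))) = Add(-27594, Mul(-1, Add(-1, Mul(4, Rational(-6, 5), -208)))) = Add(-27594, Mul(-1, Add(-1, Rational(4992, 5)))) = Add(-27594, Mul(-1, Rational(4987, 5))) = Add(-27594, Rational(-4987, 5)) = Rational(-142957, 5)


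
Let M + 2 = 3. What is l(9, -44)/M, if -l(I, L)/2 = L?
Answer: 88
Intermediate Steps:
M = 1 (M = -2 + 3 = 1)
l(I, L) = -2*L
l(9, -44)/M = -2*(-44)/1 = 88*1 = 88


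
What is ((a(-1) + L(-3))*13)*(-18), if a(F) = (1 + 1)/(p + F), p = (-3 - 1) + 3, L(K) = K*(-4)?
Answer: -2574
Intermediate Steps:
L(K) = -4*K
p = -1 (p = -4 + 3 = -1)
a(F) = 2/(-1 + F) (a(F) = (1 + 1)/(-1 + F) = 2/(-1 + F))
((a(-1) + L(-3))*13)*(-18) = ((2/(-1 - 1) - 4*(-3))*13)*(-18) = ((2/(-2) + 12)*13)*(-18) = ((2*(-1/2) + 12)*13)*(-18) = ((-1 + 12)*13)*(-18) = (11*13)*(-18) = 143*(-18) = -2574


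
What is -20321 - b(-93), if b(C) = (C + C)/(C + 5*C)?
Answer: -60964/3 ≈ -20321.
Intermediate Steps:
b(C) = ⅓ (b(C) = (2*C)/((6*C)) = (2*C)*(1/(6*C)) = ⅓)
-20321 - b(-93) = -20321 - 1*⅓ = -20321 - ⅓ = -60964/3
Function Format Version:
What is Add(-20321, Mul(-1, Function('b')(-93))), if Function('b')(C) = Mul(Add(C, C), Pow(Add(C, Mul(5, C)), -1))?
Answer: Rational(-60964, 3) ≈ -20321.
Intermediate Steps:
Function('b')(C) = Rational(1, 3) (Function('b')(C) = Mul(Mul(2, C), Pow(Mul(6, C), -1)) = Mul(Mul(2, C), Mul(Rational(1, 6), Pow(C, -1))) = Rational(1, 3))
Add(-20321, Mul(-1, Function('b')(-93))) = Add(-20321, Mul(-1, Rational(1, 3))) = Add(-20321, Rational(-1, 3)) = Rational(-60964, 3)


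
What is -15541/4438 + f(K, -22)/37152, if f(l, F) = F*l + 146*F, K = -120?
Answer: -72489721/20610072 ≈ -3.5172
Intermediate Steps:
f(l, F) = 146*F + F*l
-15541/4438 + f(K, -22)/37152 = -15541/4438 - 22*(146 - 120)/37152 = -15541*1/4438 - 22*26*(1/37152) = -15541/4438 - 572*1/37152 = -15541/4438 - 143/9288 = -72489721/20610072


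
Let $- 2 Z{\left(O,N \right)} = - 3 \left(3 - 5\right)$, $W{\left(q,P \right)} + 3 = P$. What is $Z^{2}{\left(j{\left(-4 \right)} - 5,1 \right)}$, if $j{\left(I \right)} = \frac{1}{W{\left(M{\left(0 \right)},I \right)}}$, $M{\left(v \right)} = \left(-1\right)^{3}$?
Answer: $9$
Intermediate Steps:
$M{\left(v \right)} = -1$
$W{\left(q,P \right)} = -3 + P$
$j{\left(I \right)} = \frac{1}{-3 + I}$
$Z{\left(O,N \right)} = -3$ ($Z{\left(O,N \right)} = - \frac{\left(-3\right) \left(3 - 5\right)}{2} = - \frac{\left(-3\right) \left(-2\right)}{2} = \left(- \frac{1}{2}\right) 6 = -3$)
$Z^{2}{\left(j{\left(-4 \right)} - 5,1 \right)} = \left(-3\right)^{2} = 9$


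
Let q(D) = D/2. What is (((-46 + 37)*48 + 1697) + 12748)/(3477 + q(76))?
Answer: 14013/3515 ≈ 3.9866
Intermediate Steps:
q(D) = D/2 (q(D) = D*(½) = D/2)
(((-46 + 37)*48 + 1697) + 12748)/(3477 + q(76)) = (((-46 + 37)*48 + 1697) + 12748)/(3477 + (½)*76) = ((-9*48 + 1697) + 12748)/(3477 + 38) = ((-432 + 1697) + 12748)/3515 = (1265 + 12748)*(1/3515) = 14013*(1/3515) = 14013/3515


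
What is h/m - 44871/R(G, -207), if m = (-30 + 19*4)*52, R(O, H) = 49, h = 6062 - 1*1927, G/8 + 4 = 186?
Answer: -107128817/117208 ≈ -914.01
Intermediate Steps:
G = 1456 (G = -32 + 8*186 = -32 + 1488 = 1456)
h = 4135 (h = 6062 - 1927 = 4135)
m = 2392 (m = (-30 + 76)*52 = 46*52 = 2392)
h/m - 44871/R(G, -207) = 4135/2392 - 44871/49 = -107128817/117208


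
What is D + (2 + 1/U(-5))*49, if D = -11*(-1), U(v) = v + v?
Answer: 1041/10 ≈ 104.10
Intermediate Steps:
U(v) = 2*v
D = 11
D + (2 + 1/U(-5))*49 = 11 + (2 + 1/(2*(-5)))*49 = 11 + (2 + 1/(-10))*49 = 11 + (2 - ⅒)*49 = 11 + (19/10)*49 = 11 + 931/10 = 1041/10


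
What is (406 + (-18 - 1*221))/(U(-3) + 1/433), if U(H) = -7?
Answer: -72311/3030 ≈ -23.865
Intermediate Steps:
(406 + (-18 - 1*221))/(U(-3) + 1/433) = (406 + (-18 - 1*221))/(-7 + 1/433) = (406 + (-18 - 221))/(-7 + 1/433) = (406 - 239)/(-3030/433) = 167*(-433/3030) = -72311/3030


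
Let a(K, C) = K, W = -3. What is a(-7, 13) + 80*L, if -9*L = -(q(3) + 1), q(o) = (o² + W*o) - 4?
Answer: -101/3 ≈ -33.667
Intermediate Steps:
q(o) = -4 + o² - 3*o (q(o) = (o² - 3*o) - 4 = -4 + o² - 3*o)
L = -⅓ (L = -(-1)*((-4 + 3² - 3*3) + 1)/9 = -(-1)*((-4 + 9 - 9) + 1)/9 = -(-1)*(-4 + 1)/9 = -(-1)*(-3)/9 = -⅑*3 = -⅓ ≈ -0.33333)
a(-7, 13) + 80*L = -7 + 80*(-⅓) = -7 - 80/3 = -101/3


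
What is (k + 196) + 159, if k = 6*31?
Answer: 541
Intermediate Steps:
k = 186
(k + 196) + 159 = (186 + 196) + 159 = 382 + 159 = 541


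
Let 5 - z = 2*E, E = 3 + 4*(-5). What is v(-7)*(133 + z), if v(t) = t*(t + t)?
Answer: 16856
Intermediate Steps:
E = -17 (E = 3 - 20 = -17)
v(t) = 2*t² (v(t) = t*(2*t) = 2*t²)
z = 39 (z = 5 - 2*(-17) = 5 - 1*(-34) = 5 + 34 = 39)
v(-7)*(133 + z) = (2*(-7)²)*(133 + 39) = (2*49)*172 = 98*172 = 16856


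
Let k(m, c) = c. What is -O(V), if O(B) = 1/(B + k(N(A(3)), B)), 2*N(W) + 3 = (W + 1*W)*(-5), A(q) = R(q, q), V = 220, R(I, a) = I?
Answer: -1/440 ≈ -0.0022727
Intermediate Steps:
A(q) = q
N(W) = -3/2 - 5*W (N(W) = -3/2 + ((W + 1*W)*(-5))/2 = -3/2 + ((W + W)*(-5))/2 = -3/2 + ((2*W)*(-5))/2 = -3/2 + (-10*W)/2 = -3/2 - 5*W)
O(B) = 1/(2*B) (O(B) = 1/(B + B) = 1/(2*B))
-O(V) = -1/(2*220) = -1*1/440 = -1/440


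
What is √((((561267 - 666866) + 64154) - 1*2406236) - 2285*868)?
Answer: I*√4431061 ≈ 2105.0*I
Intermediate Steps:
√((((561267 - 666866) + 64154) - 1*2406236) - 2285*868) = √(((-105599 + 64154) - 2406236) - 1983380) = √((-41445 - 2406236) - 1983380) = √(-2447681 - 1983380) = √(-4431061) = I*√4431061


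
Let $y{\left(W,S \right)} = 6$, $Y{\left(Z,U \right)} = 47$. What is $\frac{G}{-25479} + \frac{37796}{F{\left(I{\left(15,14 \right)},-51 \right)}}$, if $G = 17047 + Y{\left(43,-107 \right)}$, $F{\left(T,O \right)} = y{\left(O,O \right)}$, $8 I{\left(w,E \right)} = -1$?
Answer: $\frac{53494540}{8493} \approx 6298.7$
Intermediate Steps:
$I{\left(w,E \right)} = - \frac{1}{8}$ ($I{\left(w,E \right)} = \frac{1}{8} \left(-1\right) = - \frac{1}{8}$)
$F{\left(T,O \right)} = 6$
$G = 17094$ ($G = 17047 + 47 = 17094$)
$\frac{G}{-25479} + \frac{37796}{F{\left(I{\left(15,14 \right)},-51 \right)}} = \frac{17094}{-25479} + \frac{37796}{6} = 17094 \left(- \frac{1}{25479}\right) + 37796 \cdot \frac{1}{6} = - \frac{5698}{8493} + \frac{18898}{3} = \frac{53494540}{8493}$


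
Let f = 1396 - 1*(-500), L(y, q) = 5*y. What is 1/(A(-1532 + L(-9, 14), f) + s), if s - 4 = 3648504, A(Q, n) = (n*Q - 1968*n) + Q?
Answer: -1/3074389 ≈ -3.2527e-7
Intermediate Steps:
f = 1896 (f = 1396 + 500 = 1896)
A(Q, n) = Q - 1968*n + Q*n (A(Q, n) = (Q*n - 1968*n) + Q = (-1968*n + Q*n) + Q = Q - 1968*n + Q*n)
s = 3648508 (s = 4 + 3648504 = 3648508)
1/(A(-1532 + L(-9, 14), f) + s) = 1/(((-1532 + 5*(-9)) - 1968*1896 + (-1532 + 5*(-9))*1896) + 3648508) = 1/(((-1532 - 45) - 3731328 + (-1532 - 45)*1896) + 3648508) = 1/((-1577 - 3731328 - 1577*1896) + 3648508) = 1/((-1577 - 3731328 - 2989992) + 3648508) = 1/(-6722897 + 3648508) = 1/(-3074389) = -1/3074389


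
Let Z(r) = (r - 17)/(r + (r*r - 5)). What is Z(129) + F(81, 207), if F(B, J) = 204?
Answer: 488596/2395 ≈ 204.01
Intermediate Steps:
Z(r) = (-17 + r)/(-5 + r + r**2) (Z(r) = (-17 + r)/(r + (r**2 - 5)) = (-17 + r)/(r + (-5 + r**2)) = (-17 + r)/(-5 + r + r**2))
Z(129) + F(81, 207) = (-17 + 129)/(-5 + 129 + 129**2) + 204 = 112/(-5 + 129 + 16641) + 204 = 112/16765 + 204 = (1/16765)*112 + 204 = 16/2395 + 204 = 488596/2395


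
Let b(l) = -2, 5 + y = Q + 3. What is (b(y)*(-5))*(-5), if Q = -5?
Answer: -50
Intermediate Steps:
y = -7 (y = -5 + (-5 + 3) = -5 - 2 = -7)
(b(y)*(-5))*(-5) = -2*(-5)*(-5) = 10*(-5) = -50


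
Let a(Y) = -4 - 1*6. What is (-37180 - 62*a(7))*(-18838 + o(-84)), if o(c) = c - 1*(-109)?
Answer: 687803280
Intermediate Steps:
a(Y) = -10 (a(Y) = -4 - 6 = -10)
o(c) = 109 + c (o(c) = c + 109 = 109 + c)
(-37180 - 62*a(7))*(-18838 + o(-84)) = (-37180 - 62*(-10))*(-18838 + (109 - 84)) = (-37180 + 620)*(-18838 + 25) = -36560*(-18813) = 687803280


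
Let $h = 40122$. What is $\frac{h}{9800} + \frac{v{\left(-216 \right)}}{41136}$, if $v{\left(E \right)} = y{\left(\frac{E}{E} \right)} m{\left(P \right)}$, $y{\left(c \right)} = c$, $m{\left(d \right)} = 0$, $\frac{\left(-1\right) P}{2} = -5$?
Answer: $\frac{20061}{4900} \approx 4.0941$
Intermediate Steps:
$P = 10$ ($P = \left(-2\right) \left(-5\right) = 10$)
$v{\left(E \right)} = 0$ ($v{\left(E \right)} = \frac{E}{E} 0 = 1 \cdot 0 = 0$)
$\frac{h}{9800} + \frac{v{\left(-216 \right)}}{41136} = \frac{40122}{9800} + \frac{0}{41136} = 40122 \cdot \frac{1}{9800} + 0 \cdot \frac{1}{41136} = \frac{20061}{4900} + 0 = \frac{20061}{4900}$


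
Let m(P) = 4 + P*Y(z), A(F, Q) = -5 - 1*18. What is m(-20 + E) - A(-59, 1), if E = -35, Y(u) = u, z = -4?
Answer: 247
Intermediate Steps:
A(F, Q) = -23 (A(F, Q) = -5 - 18 = -23)
m(P) = 4 - 4*P (m(P) = 4 + P*(-4) = 4 - 4*P)
m(-20 + E) - A(-59, 1) = (4 - 4*(-20 - 35)) - 1*(-23) = (4 - 4*(-55)) + 23 = (4 + 220) + 23 = 224 + 23 = 247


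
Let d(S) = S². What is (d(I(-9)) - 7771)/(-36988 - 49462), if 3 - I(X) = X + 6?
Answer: 17/190 ≈ 0.089474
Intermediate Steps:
I(X) = -3 - X (I(X) = 3 - (X + 6) = 3 - (6 + X) = 3 + (-6 - X) = -3 - X)
(d(I(-9)) - 7771)/(-36988 - 49462) = ((-3 - 1*(-9))² - 7771)/(-36988 - 49462) = ((-3 + 9)² - 7771)/(-86450) = (6² - 7771)*(-1/86450) = (36 - 7771)*(-1/86450) = -7735*(-1/86450) = 17/190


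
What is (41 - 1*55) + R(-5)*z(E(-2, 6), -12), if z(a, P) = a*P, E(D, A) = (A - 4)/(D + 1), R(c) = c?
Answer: -134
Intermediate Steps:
E(D, A) = (-4 + A)/(1 + D)
z(a, P) = P*a
(41 - 1*55) + R(-5)*z(E(-2, 6), -12) = (41 - 1*55) - (-60)*(-4 + 6)/(1 - 2) = (41 - 55) - (-60)*2/(-1) = -14 - (-60)*(-1*2) = -14 - (-60)*(-2) = -14 - 5*24 = -14 - 120 = -134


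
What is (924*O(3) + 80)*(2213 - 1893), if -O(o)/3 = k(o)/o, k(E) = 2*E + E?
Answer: -2635520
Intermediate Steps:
k(E) = 3*E
O(o) = -9 (O(o) = -3*3*o/o = -3*3 = -9)
(924*O(3) + 80)*(2213 - 1893) = (924*(-9) + 80)*(2213 - 1893) = (-8316 + 80)*320 = -8236*320 = -2635520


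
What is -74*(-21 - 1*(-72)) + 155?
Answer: -3619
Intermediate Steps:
-74*(-21 - 1*(-72)) + 155 = -74*(-21 + 72) + 155 = -74*51 + 155 = -3774 + 155 = -3619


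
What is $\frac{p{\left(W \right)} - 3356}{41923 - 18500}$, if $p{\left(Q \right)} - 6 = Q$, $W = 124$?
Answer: $- \frac{3226}{23423} \approx -0.13773$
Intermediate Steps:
$p{\left(Q \right)} = 6 + Q$
$\frac{p{\left(W \right)} - 3356}{41923 - 18500} = \frac{\left(6 + 124\right) - 3356}{41923 - 18500} = \frac{130 - 3356}{23423} = \left(-3226\right) \frac{1}{23423} = - \frac{3226}{23423}$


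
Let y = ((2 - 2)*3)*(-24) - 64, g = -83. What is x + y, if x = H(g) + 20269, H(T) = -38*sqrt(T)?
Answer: 20205 - 38*I*sqrt(83) ≈ 20205.0 - 346.2*I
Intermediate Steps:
y = -64 (y = (0*3)*(-24) - 64 = 0*(-24) - 64 = 0 - 64 = -64)
x = 20269 - 38*I*sqrt(83) (x = -38*I*sqrt(83) + 20269 = 20269 - 38*I*sqrt(83) ≈ 20269.0 - 346.2*I)
x + y = (20269 - 38*I*sqrt(83)) - 64 = 20205 - 38*I*sqrt(83)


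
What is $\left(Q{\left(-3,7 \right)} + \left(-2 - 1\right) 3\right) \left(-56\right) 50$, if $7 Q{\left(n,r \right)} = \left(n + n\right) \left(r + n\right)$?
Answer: $34800$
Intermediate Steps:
$Q{\left(n,r \right)} = \frac{2 n \left(n + r\right)}{7}$ ($Q{\left(n,r \right)} = \frac{\left(n + n\right) \left(r + n\right)}{7} = \frac{2 n \left(n + r\right)}{7}$)
$\left(Q{\left(-3,7 \right)} + \left(-2 - 1\right) 3\right) \left(-56\right) 50 = \left(\frac{2}{7} \left(-3\right) \left(-3 + 7\right) + \left(-2 - 1\right) 3\right) \left(-56\right) 50 = \left(\frac{2}{7} \left(-3\right) 4 - 9\right) \left(-56\right) 50 = \left(- \frac{24}{7} - 9\right) \left(-56\right) 50 = \left(- \frac{87}{7}\right) \left(-56\right) 50 = 696 \cdot 50 = 34800$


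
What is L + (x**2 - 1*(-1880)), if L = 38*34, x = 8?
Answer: 3236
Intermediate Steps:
L = 1292
L + (x**2 - 1*(-1880)) = 1292 + (8**2 - 1*(-1880)) = 1292 + (64 + 1880) = 1292 + 1944 = 3236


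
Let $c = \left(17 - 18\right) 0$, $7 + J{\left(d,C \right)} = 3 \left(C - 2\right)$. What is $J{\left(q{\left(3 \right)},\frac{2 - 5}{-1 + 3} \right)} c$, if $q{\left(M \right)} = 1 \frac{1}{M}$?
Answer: $0$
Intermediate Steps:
$q{\left(M \right)} = \frac{1}{M}$
$J{\left(d,C \right)} = -13 + 3 C$ ($J{\left(d,C \right)} = -7 + 3 \left(C - 2\right) = -7 + 3 \left(-2 + C\right) = -7 + \left(-6 + 3 C\right) = -13 + 3 C$)
$c = 0$ ($c = \left(-1\right) 0 = 0$)
$J{\left(q{\left(3 \right)},\frac{2 - 5}{-1 + 3} \right)} c = \left(-13 + 3 \frac{2 - 5}{-1 + 3}\right) 0 = \left(-13 + 3 \left(- \frac{3}{2}\right)\right) 0 = \left(-13 - \frac{9}{2}\right) 0 = \left(- \frac{35}{2}\right) 0 = 0$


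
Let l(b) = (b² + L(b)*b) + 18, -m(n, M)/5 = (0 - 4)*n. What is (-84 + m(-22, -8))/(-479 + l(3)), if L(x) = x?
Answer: 524/443 ≈ 1.1828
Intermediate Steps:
m(n, M) = 20*n (m(n, M) = -5*(0 - 4)*n = -(-20)*n = 20*n)
l(b) = 18 + 2*b² (l(b) = (b² + b*b) + 18 = (b² + b²) + 18 = 2*b² + 18 = 18 + 2*b²)
(-84 + m(-22, -8))/(-479 + l(3)) = (-84 + 20*(-22))/(-479 + (18 + 2*3²)) = (-84 - 440)/(-479 + (18 + 2*9)) = -524/(-479 + (18 + 18)) = -524/(-479 + 36) = -524/(-443) = -524*(-1/443) = 524/443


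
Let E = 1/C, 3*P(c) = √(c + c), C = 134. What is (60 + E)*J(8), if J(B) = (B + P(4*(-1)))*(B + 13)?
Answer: 675444/67 + 56287*I*√2/67 ≈ 10081.0 + 1188.1*I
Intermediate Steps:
P(c) = √2*√c/3 (P(c) = √(c + c)/3 = √(2*c)/3 = (√2*√c)/3 = √2*√c/3)
J(B) = (13 + B)*(B + 2*I*√2/3) (J(B) = (B + √2*√(4*(-1))/3)*(B + 13) = (B + √2*√(-4)/3)*(13 + B) = (B + √2*(2*I)/3)*(13 + B) = (B + 2*I*√2/3)*(13 + B) = (13 + B)*(B + 2*I*√2/3))
E = 1/134 ≈ 0.0074627
(60 + E)*J(8) = (60 + 1/134)*(8² + 13*8 + 26*I*√2/3 + (⅔)*I*8*√2) = 8041*(64 + 104 + 26*I*√2/3 + 16*I*√2/3)/134 = 8041*(168 + 14*I*√2)/134 = 675444/67 + 56287*I*√2/67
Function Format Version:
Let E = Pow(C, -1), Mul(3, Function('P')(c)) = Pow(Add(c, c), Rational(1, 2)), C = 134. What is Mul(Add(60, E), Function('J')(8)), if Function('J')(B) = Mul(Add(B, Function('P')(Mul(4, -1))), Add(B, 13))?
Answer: Add(Rational(675444, 67), Mul(Rational(56287, 67), I, Pow(2, Rational(1, 2)))) ≈ Add(10081., Mul(1188.1, I))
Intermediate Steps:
Function('P')(c) = Mul(Rational(1, 3), Pow(2, Rational(1, 2)), Pow(c, Rational(1, 2))) (Function('P')(c) = Mul(Rational(1, 3), Pow(Add(c, c), Rational(1, 2))) = Mul(Rational(1, 3), Pow(Mul(2, c), Rational(1, 2))) = Mul(Rational(1, 3), Mul(Pow(2, Rational(1, 2)), Pow(c, Rational(1, 2)))) = Mul(Rational(1, 3), Pow(2, Rational(1, 2)), Pow(c, Rational(1, 2))))
Function('J')(B) = Mul(Add(13, B), Add(B, Mul(Rational(2, 3), I, Pow(2, Rational(1, 2))))) (Function('J')(B) = Mul(Add(B, Mul(Rational(1, 3), Pow(2, Rational(1, 2)), Pow(Mul(4, -1), Rational(1, 2)))), Add(B, 13)) = Mul(Add(B, Mul(Rational(1, 3), Pow(2, Rational(1, 2)), Pow(-4, Rational(1, 2)))), Add(13, B)) = Mul(Add(B, Mul(Rational(1, 3), Pow(2, Rational(1, 2)), Mul(2, I))), Add(13, B)) = Mul(Add(B, Mul(Rational(2, 3), I, Pow(2, Rational(1, 2)))), Add(13, B)) = Mul(Add(13, B), Add(B, Mul(Rational(2, 3), I, Pow(2, Rational(1, 2))))))
E = Rational(1, 134) (E = Pow(134, -1) = Rational(1, 134) ≈ 0.0074627)
Mul(Add(60, E), Function('J')(8)) = Mul(Add(60, Rational(1, 134)), Add(Pow(8, 2), Mul(13, 8), Mul(Rational(26, 3), I, Pow(2, Rational(1, 2))), Mul(Rational(2, 3), I, 8, Pow(2, Rational(1, 2))))) = Mul(Rational(8041, 134), Add(64, 104, Mul(Rational(26, 3), I, Pow(2, Rational(1, 2))), Mul(Rational(16, 3), I, Pow(2, Rational(1, 2))))) = Mul(Rational(8041, 134), Add(168, Mul(14, I, Pow(2, Rational(1, 2))))) = Add(Rational(675444, 67), Mul(Rational(56287, 67), I, Pow(2, Rational(1, 2))))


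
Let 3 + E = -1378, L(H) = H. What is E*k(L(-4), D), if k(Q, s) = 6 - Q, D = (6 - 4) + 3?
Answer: -13810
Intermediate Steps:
E = -1381 (E = -3 - 1378 = -1381)
D = 5 (D = 2 + 3 = 5)
E*k(L(-4), D) = -1381*(6 - 1*(-4)) = -1381*(6 + 4) = -1381*10 = -13810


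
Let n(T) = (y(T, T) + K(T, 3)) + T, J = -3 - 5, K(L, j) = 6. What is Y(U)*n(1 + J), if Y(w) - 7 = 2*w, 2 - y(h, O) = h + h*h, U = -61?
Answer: 4715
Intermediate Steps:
J = -8
y(h, O) = 2 - h - h² (y(h, O) = 2 - (h + h*h) = 2 - (h + h²) = 2 + (-h - h²) = 2 - h - h²)
Y(w) = 7 + 2*w
n(T) = 8 - T² (n(T) = ((2 - T - T²) + 6) + T = (8 - T - T²) + T = 8 - T²)
Y(U)*n(1 + J) = (7 + 2*(-61))*(8 - (1 - 8)²) = (7 - 122)*(8 - 1*(-7)²) = -115*(8 - 1*49) = -115*(8 - 49) = -115*(-41) = 4715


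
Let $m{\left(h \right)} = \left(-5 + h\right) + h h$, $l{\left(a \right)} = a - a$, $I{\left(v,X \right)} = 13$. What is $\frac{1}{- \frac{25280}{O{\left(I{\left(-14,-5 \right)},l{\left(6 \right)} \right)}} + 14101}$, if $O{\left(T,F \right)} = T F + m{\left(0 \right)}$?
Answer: $\frac{1}{19157} \approx 5.22 \cdot 10^{-5}$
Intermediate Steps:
$l{\left(a \right)} = 0$
$m{\left(h \right)} = -5 + h + h^{2}$ ($m{\left(h \right)} = \left(-5 + h\right) + h^{2} = -5 + h + h^{2}$)
$O{\left(T,F \right)} = -5 + F T$ ($O{\left(T,F \right)} = T F + \left(-5 + 0 + 0^{2}\right) = F T + \left(-5 + 0 + 0\right) = F T - 5 = -5 + F T$)
$\frac{1}{- \frac{25280}{O{\left(I{\left(-14,-5 \right)},l{\left(6 \right)} \right)}} + 14101} = \frac{1}{- \frac{25280}{-5 + 0 \cdot 13} + 14101} = \frac{1}{- \frac{25280}{-5 + 0} + 14101} = \frac{1}{- \frac{25280}{-5} + 14101} = \frac{1}{\left(-25280\right) \left(- \frac{1}{5}\right) + 14101} = \frac{1}{5056 + 14101} = \frac{1}{19157}$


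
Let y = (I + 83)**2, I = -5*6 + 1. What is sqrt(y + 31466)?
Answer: sqrt(34382) ≈ 185.42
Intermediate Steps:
I = -29 (I = -30 + 1 = -29)
y = 2916 (y = (-29 + 83)**2 = 54**2 = 2916)
sqrt(y + 31466) = sqrt(2916 + 31466) = sqrt(34382)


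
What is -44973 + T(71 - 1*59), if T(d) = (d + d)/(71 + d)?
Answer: -3732735/83 ≈ -44973.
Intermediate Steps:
T(d) = 2*d/(71 + d) (T(d) = (2*d)/(71 + d) = 2*d/(71 + d))
-44973 + T(71 - 1*59) = -44973 + 2*(71 - 1*59)/(71 + (71 - 1*59)) = -44973 + 2*(71 - 59)/(71 + (71 - 59)) = -44973 + 2*12/(71 + 12) = -44973 + 2*12/83 = -44973 + 2*12*(1/83) = -44973 + 24/83 = -3732735/83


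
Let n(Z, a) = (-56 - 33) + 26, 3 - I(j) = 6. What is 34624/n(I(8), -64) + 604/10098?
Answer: -19421950/35343 ≈ -549.53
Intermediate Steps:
I(j) = -3 (I(j) = 3 - 1*6 = 3 - 6 = -3)
n(Z, a) = -63 (n(Z, a) = -89 + 26 = -63)
34624/n(I(8), -64) + 604/10098 = 34624/(-63) + 604/10098 = 34624*(-1/63) + 604*(1/10098) = -34624/63 + 302/5049 = -19421950/35343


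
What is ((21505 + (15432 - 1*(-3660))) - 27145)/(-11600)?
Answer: -3363/2900 ≈ -1.1597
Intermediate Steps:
((21505 + (15432 - 1*(-3660))) - 27145)/(-11600) = ((21505 + (15432 + 3660)) - 27145)*(-1/11600) = ((21505 + 19092) - 27145)*(-1/11600) = (40597 - 27145)*(-1/11600) = 13452*(-1/11600) = -3363/2900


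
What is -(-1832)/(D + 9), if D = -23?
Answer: -916/7 ≈ -130.86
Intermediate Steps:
-(-1832)/(D + 9) = -(-1832)/(-23 + 9) = -(-1832)/(-14) = -(-1832)*(-1)/14 = -1*916/7 = -916/7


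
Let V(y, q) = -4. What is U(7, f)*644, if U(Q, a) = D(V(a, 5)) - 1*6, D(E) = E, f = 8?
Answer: -6440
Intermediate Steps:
U(Q, a) = -10 (U(Q, a) = -4 - 1*6 = -4 - 6 = -10)
U(7, f)*644 = -10*644 = -6440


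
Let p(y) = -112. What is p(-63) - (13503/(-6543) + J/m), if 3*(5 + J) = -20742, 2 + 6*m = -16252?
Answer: -221543326/1969443 ≈ -112.49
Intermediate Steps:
m = -2709 (m = -⅓ + (⅙)*(-16252) = -⅓ - 8126/3 = -2709)
J = -6919 (J = -5 + (⅓)*(-20742) = -5 - 6914 = -6919)
p(-63) - (13503/(-6543) + J/m) = -112 - (13503/(-6543) - 6919/(-2709)) = -112 - (13503*(-1/6543) - 6919*(-1/2709)) = -112 - (-4501/2181 + 6919/2709) = -112 - 1*965710/1969443 = -112 - 965710/1969443 = -221543326/1969443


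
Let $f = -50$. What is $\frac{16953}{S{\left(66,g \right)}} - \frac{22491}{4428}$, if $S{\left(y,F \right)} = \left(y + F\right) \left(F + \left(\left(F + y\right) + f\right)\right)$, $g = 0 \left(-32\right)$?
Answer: $\frac{158387}{14432} \approx 10.975$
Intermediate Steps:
$g = 0$
$S{\left(y,F \right)} = \left(F + y\right) \left(-50 + y + 2 F\right)$ ($S{\left(y,F \right)} = \left(y + F\right) \left(F - \left(50 - F - y\right)\right) = \left(F + y\right) \left(F + \left(-50 + F + y\right)\right) = \left(F + y\right) \left(-50 + y + 2 F\right)$)
$\frac{16953}{S{\left(66,g \right)}} - \frac{22491}{4428} = \frac{16953}{66^{2} - 0 - 3300 + 2 \cdot 0^{2} + 3 \cdot 0 \cdot 66} - \frac{22491}{4428} = \frac{16953}{4356 + 0 - 3300 + 2 \cdot 0 + 0} - \frac{833}{164} = \frac{16953}{4356 + 0 - 3300 + 0 + 0} - \frac{833}{164} = \frac{16953}{1056} - \frac{833}{164} = 16953 \cdot \frac{1}{1056} - \frac{833}{164} = \frac{5651}{352} - \frac{833}{164} = \frac{158387}{14432}$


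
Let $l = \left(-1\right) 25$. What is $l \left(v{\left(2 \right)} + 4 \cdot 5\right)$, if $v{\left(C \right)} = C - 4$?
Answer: $-450$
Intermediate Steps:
$v{\left(C \right)} = -4 + C$
$l = -25$
$l \left(v{\left(2 \right)} + 4 \cdot 5\right) = - 25 \left(\left(-4 + 2\right) + 4 \cdot 5\right) = - 25 \left(-2 + 20\right) = \left(-25\right) 18 = -450$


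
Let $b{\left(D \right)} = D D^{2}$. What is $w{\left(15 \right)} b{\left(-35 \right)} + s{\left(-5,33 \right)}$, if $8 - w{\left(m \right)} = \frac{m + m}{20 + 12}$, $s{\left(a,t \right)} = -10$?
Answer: $- \frac{4845035}{16} \approx -3.0281 \cdot 10^{5}$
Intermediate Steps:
$b{\left(D \right)} = D^{3}$
$w{\left(m \right)} = 8 - \frac{m}{16}$ ($w{\left(m \right)} = 8 - \frac{m + m}{20 + 12} = 8 - \frac{2 m}{32} = 8 - 2 m \frac{1}{32} = 8 - \frac{m}{16}$)
$w{\left(15 \right)} b{\left(-35 \right)} + s{\left(-5,33 \right)} = \left(8 - \frac{15}{16}\right) \left(-35\right)^{3} - 10 = \left(8 - \frac{15}{16}\right) \left(-42875\right) - 10 = \frac{113}{16} \left(-42875\right) - 10 = - \frac{4844875}{16} - 10 = - \frac{4845035}{16}$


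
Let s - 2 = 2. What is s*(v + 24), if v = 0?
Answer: 96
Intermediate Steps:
s = 4 (s = 2 + 2 = 4)
s*(v + 24) = 4*(0 + 24) = 4*24 = 96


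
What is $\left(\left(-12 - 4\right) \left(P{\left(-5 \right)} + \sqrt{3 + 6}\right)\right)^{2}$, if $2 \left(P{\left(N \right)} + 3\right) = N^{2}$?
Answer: $40000$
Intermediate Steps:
$P{\left(N \right)} = -3 + \frac{N^{2}}{2}$
$\left(\left(-12 - 4\right) \left(P{\left(-5 \right)} + \sqrt{3 + 6}\right)\right)^{2} = \left(\left(-12 - 4\right) \left(\left(-3 + \frac{\left(-5\right)^{2}}{2}\right) + \sqrt{3 + 6}\right)\right)^{2} = \left(- 16 \left(\left(-3 + \frac{1}{2} \cdot 25\right) + \sqrt{9}\right)\right)^{2} = \left(- 16 \left(\left(-3 + \frac{25}{2}\right) + 3\right)\right)^{2} = \left(- 16 \left(\frac{19}{2} + 3\right)\right)^{2} = \left(\left(-16\right) \frac{25}{2}\right)^{2} = \left(-200\right)^{2} = 40000$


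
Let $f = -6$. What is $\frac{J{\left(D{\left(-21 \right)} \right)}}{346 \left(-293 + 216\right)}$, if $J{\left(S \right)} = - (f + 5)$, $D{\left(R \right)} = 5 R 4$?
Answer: $- \frac{1}{26642} \approx -3.7535 \cdot 10^{-5}$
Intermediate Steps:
$D{\left(R \right)} = 20 R$
$J{\left(S \right)} = 1$ ($J{\left(S \right)} = - (-6 + 5) = \left(-1\right) \left(-1\right) = 1$)
$\frac{J{\left(D{\left(-21 \right)} \right)}}{346 \left(-293 + 216\right)} = 1 \frac{1}{346 \left(-293 + 216\right)} = 1 \frac{1}{346 \left(-77\right)} = 1 \frac{1}{-26642} = 1 \left(- \frac{1}{26642}\right) = - \frac{1}{26642}$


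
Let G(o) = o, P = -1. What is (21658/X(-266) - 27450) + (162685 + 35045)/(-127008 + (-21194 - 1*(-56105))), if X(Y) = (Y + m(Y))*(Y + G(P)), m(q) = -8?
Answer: -3425194041541/124770969 ≈ -27452.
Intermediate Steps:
X(Y) = (-1 + Y)*(-8 + Y) (X(Y) = (Y - 8)*(Y - 1) = (-8 + Y)*(-1 + Y) = (-1 + Y)*(-8 + Y))
(21658/X(-266) - 27450) + (162685 + 35045)/(-127008 + (-21194 - 1*(-56105))) = (21658/(8 + (-266)² - 9*(-266)) - 27450) + (162685 + 35045)/(-127008 + (-21194 - 1*(-56105))) = (21658/(8 + 70756 + 2394) - 27450) + 197730/(-127008 + (-21194 + 56105)) = (21658/73158 - 27450) + 197730/(-127008 + 34911) = (21658*(1/73158) - 27450) + 197730/(-92097) = (10829/36579 - 27450) + 197730*(-1/92097) = -1004082721/36579 - 21970/10233 = -3425194041541/124770969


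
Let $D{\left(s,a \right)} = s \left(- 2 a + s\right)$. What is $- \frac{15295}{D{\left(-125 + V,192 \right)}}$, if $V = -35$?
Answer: $- \frac{3059}{17408} \approx -0.17572$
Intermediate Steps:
$D{\left(s,a \right)} = s \left(s - 2 a\right)$
$- \frac{15295}{D{\left(-125 + V,192 \right)}} = - \frac{15295}{\left(-125 - 35\right) \left(\left(-125 - 35\right) - 384\right)} = - \frac{15295}{\left(-160\right) \left(-160 - 384\right)} = - \frac{15295}{\left(-160\right) \left(-544\right)} = - \frac{15295}{87040} = \left(-15295\right) \frac{1}{87040} = - \frac{3059}{17408}$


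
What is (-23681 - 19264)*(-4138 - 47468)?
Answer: 2216219670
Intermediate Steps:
(-23681 - 19264)*(-4138 - 47468) = -42945*(-51606) = 2216219670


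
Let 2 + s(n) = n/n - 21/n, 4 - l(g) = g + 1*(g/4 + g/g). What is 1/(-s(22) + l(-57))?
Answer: 44/3353 ≈ 0.013123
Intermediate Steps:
l(g) = 3 - 5*g/4 (l(g) = 4 - (g + 1*(g/4 + g/g)) = 4 - (g + 1*(g*(¼) + 1)) = 4 - (g + 1*(g/4 + 1)) = 4 - (g + 1*(1 + g/4)) = 4 - (g + (1 + g/4)) = 4 - (1 + 5*g/4) = 4 + (-1 - 5*g/4) = 3 - 5*g/4)
s(n) = -1 - 21/n (s(n) = -2 + (n/n - 21/n) = -2 + (1 - 21/n) = -1 - 21/n)
1/(-s(22) + l(-57)) = 1/(-(-21 - 1*22)/22 + (3 - 5/4*(-57))) = 1/(-(-21 - 22)/22 + (3 + 285/4)) = 1/(-(-43)/22 + 297/4) = 1/(-1*(-43/22) + 297/4) = 1/(43/22 + 297/4) = 1/(3353/44) = 44/3353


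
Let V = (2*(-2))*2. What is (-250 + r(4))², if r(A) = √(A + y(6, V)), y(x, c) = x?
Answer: (250 - √10)² ≈ 60929.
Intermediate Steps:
V = -8 (V = -4*2 = -8)
r(A) = √(6 + A) (r(A) = √(A + 6) = √(6 + A))
(-250 + r(4))² = (-250 + √(6 + 4))² = (-250 + √10)²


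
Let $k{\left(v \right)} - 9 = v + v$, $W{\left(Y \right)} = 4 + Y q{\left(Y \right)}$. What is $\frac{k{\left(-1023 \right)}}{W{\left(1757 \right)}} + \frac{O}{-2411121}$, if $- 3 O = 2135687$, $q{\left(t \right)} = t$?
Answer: $\frac{6578244599980}{22329774949239} \approx 0.2946$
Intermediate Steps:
$W{\left(Y \right)} = 4 + Y^{2}$ ($W{\left(Y \right)} = 4 + Y Y = 4 + Y^{2}$)
$k{\left(v \right)} = 9 + 2 v$ ($k{\left(v \right)} = 9 + \left(v + v\right) = 9 + 2 v$)
$O = - \frac{2135687}{3}$ ($O = \left(- \frac{1}{3}\right) 2135687 = - \frac{2135687}{3} \approx -7.119 \cdot 10^{5}$)
$\frac{k{\left(-1023 \right)}}{W{\left(1757 \right)}} + \frac{O}{-2411121} = \frac{9 + 2 \left(-1023\right)}{4 + 1757^{2}} - \frac{2135687}{3 \left(-2411121\right)} = \frac{9 - 2046}{4 + 3087049} - - \frac{2135687}{7233363} = - \frac{2037}{3087053} + \frac{2135687}{7233363} = \frac{6578244599980}{22329774949239}$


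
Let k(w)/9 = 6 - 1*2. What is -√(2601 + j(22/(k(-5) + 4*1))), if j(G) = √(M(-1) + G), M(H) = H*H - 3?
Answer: -√(260100 + 10*I*√145)/10 ≈ -51.0 - 0.011805*I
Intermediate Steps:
M(H) = -3 + H² (M(H) = H² - 3 = -3 + H²)
k(w) = 36 (k(w) = 9*(6 - 1*2) = 9*(6 - 2) = 9*4 = 36)
j(G) = √(-2 + G) (j(G) = √((-3 + (-1)²) + G) = √((-3 + 1) + G) = √(-2 + G))
-√(2601 + j(22/(k(-5) + 4*1))) = -√(2601 + √(-2 + 22/(36 + 4*1))) = -√(2601 + √(-2 + 22/(36 + 4))) = -√(2601 + √(-2 + 22/40)) = -√(2601 + √(-2 + 22*(1/40))) = -√(2601 + √(-2 + 11/20)) = -√(2601 + √(-29/20)) = -√(2601 + I*√145/10)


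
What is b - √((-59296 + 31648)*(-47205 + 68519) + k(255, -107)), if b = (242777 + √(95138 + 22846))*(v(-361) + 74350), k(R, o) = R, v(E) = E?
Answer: 17962827453 + 295956*√7374 - I*√589289217 ≈ 1.7988e+10 - 24275.0*I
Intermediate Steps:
b = 17962827453 + 295956*√7374 (b = (242777 + √(95138 + 22846))*(-361 + 74350) = (242777 + √117984)*73989 = (242777 + 4*√7374)*73989 = 17962827453 + 295956*√7374 ≈ 1.7988e+10)
b - √((-59296 + 31648)*(-47205 + 68519) + k(255, -107)) = (17962827453 + 295956*√7374) - √((-59296 + 31648)*(-47205 + 68519) + 255) = (17962827453 + 295956*√7374) - √(-27648*21314 + 255) = (17962827453 + 295956*√7374) - √(-589289472 + 255) = (17962827453 + 295956*√7374) - √(-589289217) = (17962827453 + 295956*√7374) - I*√589289217 = 17962827453 + 295956*√7374 - I*√589289217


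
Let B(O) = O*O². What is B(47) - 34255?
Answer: 69568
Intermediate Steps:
B(O) = O³
B(47) - 34255 = 47³ - 34255 = 103823 - 34255 = 69568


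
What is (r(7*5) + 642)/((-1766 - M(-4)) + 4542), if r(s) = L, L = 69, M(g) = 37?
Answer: 237/913 ≈ 0.25958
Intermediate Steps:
r(s) = 69
(r(7*5) + 642)/((-1766 - M(-4)) + 4542) = (69 + 642)/((-1766 - 1*37) + 4542) = 711/((-1766 - 37) + 4542) = 711/(-1803 + 4542) = 711/2739 = 711*(1/2739) = 237/913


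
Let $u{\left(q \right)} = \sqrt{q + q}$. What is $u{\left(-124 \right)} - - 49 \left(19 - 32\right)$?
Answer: $-637 + 2 i \sqrt{62} \approx -637.0 + 15.748 i$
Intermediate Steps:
$u{\left(q \right)} = \sqrt{2} \sqrt{q}$ ($u{\left(q \right)} = \sqrt{2 q} = \sqrt{2} \sqrt{q}$)
$u{\left(-124 \right)} - - 49 \left(19 - 32\right) = \sqrt{2} \sqrt{-124} - - 49 \left(19 - 32\right) = \sqrt{2} \cdot 2 i \sqrt{31} - \left(-49\right) \left(-13\right) = 2 i \sqrt{62} - 637 = -637 + 2 i \sqrt{62}$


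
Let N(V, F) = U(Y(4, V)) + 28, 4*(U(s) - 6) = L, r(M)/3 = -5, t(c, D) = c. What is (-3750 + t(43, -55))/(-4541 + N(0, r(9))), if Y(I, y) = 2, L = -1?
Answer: 1348/1639 ≈ 0.82245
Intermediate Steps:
r(M) = -15 (r(M) = 3*(-5) = -15)
U(s) = 23/4 (U(s) = 6 + (¼)*(-1) = 6 - ¼ = 23/4)
N(V, F) = 135/4 (N(V, F) = 23/4 + 28 = 135/4)
(-3750 + t(43, -55))/(-4541 + N(0, r(9))) = (-3750 + 43)/(-4541 + 135/4) = -3707/(-18029/4) = -3707*(-4/18029) = 1348/1639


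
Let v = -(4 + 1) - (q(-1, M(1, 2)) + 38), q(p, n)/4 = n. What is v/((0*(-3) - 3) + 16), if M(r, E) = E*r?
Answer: -51/13 ≈ -3.9231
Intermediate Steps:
q(p, n) = 4*n
v = -51 (v = -(4 + 1) - (4*(2*1) + 38) = -1*5 - (4*2 + 38) = -5 - (8 + 38) = -5 - 1*46 = -5 - 46 = -51)
v/((0*(-3) - 3) + 16) = -51/((0*(-3) - 3) + 16) = -51/((0 - 3) + 16) = -51/(-3 + 16) = -51/13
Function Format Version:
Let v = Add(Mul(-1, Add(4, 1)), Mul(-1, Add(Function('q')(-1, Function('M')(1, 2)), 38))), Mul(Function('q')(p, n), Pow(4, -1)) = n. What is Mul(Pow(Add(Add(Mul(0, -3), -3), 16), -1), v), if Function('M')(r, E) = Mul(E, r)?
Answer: Rational(-51, 13) ≈ -3.9231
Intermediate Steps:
Function('q')(p, n) = Mul(4, n)
v = -51 (v = Add(Mul(-1, Add(4, 1)), Mul(-1, Add(Mul(4, Mul(2, 1)), 38))) = Add(Mul(-1, 5), Mul(-1, Add(Mul(4, 2), 38))) = Add(-5, Mul(-1, Add(8, 38))) = Add(-5, Mul(-1, 46)) = Add(-5, -46) = -51)
Mul(Pow(Add(Add(Mul(0, -3), -3), 16), -1), v) = Mul(Pow(Add(Add(Mul(0, -3), -3), 16), -1), -51) = Mul(Pow(Add(Add(0, -3), 16), -1), -51) = Mul(Pow(Add(-3, 16), -1), -51) = Mul(Pow(13, -1), -51) = Mul(Rational(1, 13), -51) = Rational(-51, 13)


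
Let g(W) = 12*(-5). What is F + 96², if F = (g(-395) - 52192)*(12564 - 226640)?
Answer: 11185908368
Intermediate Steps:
g(W) = -60
F = 11185899152 (F = (-60 - 52192)*(12564 - 226640) = -52252*(-214076) = 11185899152)
F + 96² = 11185899152 + 96² = 11185899152 + 9216 = 11185908368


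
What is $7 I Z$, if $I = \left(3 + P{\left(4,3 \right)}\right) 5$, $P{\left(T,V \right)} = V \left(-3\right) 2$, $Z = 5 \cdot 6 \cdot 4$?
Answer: $-63000$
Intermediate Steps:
$Z = 120$ ($Z = 30 \cdot 4 = 120$)
$P{\left(T,V \right)} = - 6 V$ ($P{\left(T,V \right)} = - 3 V 2 = - 6 V$)
$I = -75$ ($I = \left(3 - 18\right) 5 = \left(-15\right) 5 = -75$)
$7 I Z = 7 \left(-75\right) 120 = \left(-525\right) 120 = -63000$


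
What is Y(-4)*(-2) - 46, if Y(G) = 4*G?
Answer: -14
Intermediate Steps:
Y(-4)*(-2) - 46 = (4*(-4))*(-2) - 46 = -16*(-2) - 46 = 32 - 46 = -14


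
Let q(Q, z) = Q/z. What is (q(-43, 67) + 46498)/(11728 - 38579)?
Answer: -3115323/1799017 ≈ -1.7317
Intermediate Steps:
(q(-43, 67) + 46498)/(11728 - 38579) = (-43/67 + 46498)/(11728 - 38579) = (-43*1/67 + 46498)/(-26851) = (-43/67 + 46498)*(-1/26851) = (3115323/67)*(-1/26851) = -3115323/1799017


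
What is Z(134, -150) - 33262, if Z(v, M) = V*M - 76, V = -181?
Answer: -6188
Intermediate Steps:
Z(v, M) = -76 - 181*M (Z(v, M) = -181*M - 76 = -76 - 181*M)
Z(134, -150) - 33262 = (-76 - 181*(-150)) - 33262 = (-76 + 27150) - 33262 = 27074 - 33262 = -6188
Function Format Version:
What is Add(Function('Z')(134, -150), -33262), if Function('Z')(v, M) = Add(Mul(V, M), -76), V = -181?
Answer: -6188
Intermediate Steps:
Function('Z')(v, M) = Add(-76, Mul(-181, M)) (Function('Z')(v, M) = Add(Mul(-181, M), -76) = Add(-76, Mul(-181, M)))
Add(Function('Z')(134, -150), -33262) = Add(Add(-76, Mul(-181, -150)), -33262) = Add(Add(-76, 27150), -33262) = Add(27074, -33262) = -6188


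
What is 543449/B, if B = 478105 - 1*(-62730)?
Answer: 543449/540835 ≈ 1.0048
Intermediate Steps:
B = 540835 (B = 478105 + 62730 = 540835)
543449/B = 543449/540835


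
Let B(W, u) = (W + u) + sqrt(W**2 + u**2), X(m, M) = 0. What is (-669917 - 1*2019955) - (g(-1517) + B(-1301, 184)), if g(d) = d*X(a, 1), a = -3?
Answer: -2688755 - sqrt(1726457) ≈ -2.6901e+6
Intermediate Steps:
B(W, u) = W + u + sqrt(W**2 + u**2)
g(d) = 0 (g(d) = d*0 = 0)
(-669917 - 1*2019955) - (g(-1517) + B(-1301, 184)) = (-669917 - 1*2019955) - (0 + (-1301 + 184 + sqrt((-1301)**2 + 184**2))) = (-669917 - 2019955) - (0 + (-1301 + 184 + sqrt(1692601 + 33856))) = -2689872 - (0 + (-1301 + 184 + sqrt(1726457))) = -2689872 - (0 + (-1117 + sqrt(1726457))) = -2689872 - (-1117 + sqrt(1726457)) = -2689872 + (1117 - sqrt(1726457)) = -2688755 - sqrt(1726457)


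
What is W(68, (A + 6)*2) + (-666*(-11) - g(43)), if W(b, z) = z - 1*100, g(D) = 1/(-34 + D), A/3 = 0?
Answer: 65141/9 ≈ 7237.9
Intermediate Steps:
A = 0 (A = 3*0 = 0)
W(b, z) = -100 + z (W(b, z) = z - 100 = -100 + z)
W(68, (A + 6)*2) + (-666*(-11) - g(43)) = (-100 + (0 + 6)*2) + (-666*(-11) - 1/(-34 + 43)) = (-100 + 6*2) + (7326 - 1/9) = (-100 + 12) + (7326 - 1*1/9) = -88 + (7326 - 1/9) = -88 + 65933/9 = 65141/9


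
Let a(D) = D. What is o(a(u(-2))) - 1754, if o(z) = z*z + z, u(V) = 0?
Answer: -1754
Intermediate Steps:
o(z) = z + z**2 (o(z) = z**2 + z = z + z**2)
o(a(u(-2))) - 1754 = 0*(1 + 0) - 1754 = 0*1 - 1754 = 0 - 1754 = -1754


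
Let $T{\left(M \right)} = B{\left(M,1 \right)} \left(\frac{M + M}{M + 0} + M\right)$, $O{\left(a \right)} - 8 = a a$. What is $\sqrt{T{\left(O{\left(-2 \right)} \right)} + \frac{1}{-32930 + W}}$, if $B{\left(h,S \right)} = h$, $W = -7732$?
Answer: $\frac{\sqrt{3429269930}}{4518} \approx 12.961$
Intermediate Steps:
$O{\left(a \right)} = 8 + a^{2}$ ($O{\left(a \right)} = 8 + a a = 8 + a^{2}$)
$T{\left(M \right)} = M \left(2 + M\right)$ ($T{\left(M \right)} = M \left(\frac{M + M}{M + 0} + M\right) = M \left(\frac{2 M}{M} + M\right) = M \left(2 + M\right)$)
$\sqrt{T{\left(O{\left(-2 \right)} \right)} + \frac{1}{-32930 + W}} = \sqrt{\left(8 + \left(-2\right)^{2}\right) \left(2 + \left(8 + \left(-2\right)^{2}\right)\right) + \frac{1}{-32930 - 7732}} = \sqrt{\left(8 + 4\right) \left(2 + \left(8 + 4\right)\right) + \frac{1}{-40662}} = \sqrt{12 \left(2 + 12\right) - \frac{1}{40662}} = \sqrt{12 \cdot 14 - \frac{1}{40662}} = \sqrt{168 - \frac{1}{40662}} = \sqrt{\frac{6831215}{40662}} = \frac{\sqrt{3429269930}}{4518}$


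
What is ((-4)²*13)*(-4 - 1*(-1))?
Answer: -624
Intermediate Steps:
((-4)²*13)*(-4 - 1*(-1)) = (16*13)*(-4 + 1) = 208*(-3) = -624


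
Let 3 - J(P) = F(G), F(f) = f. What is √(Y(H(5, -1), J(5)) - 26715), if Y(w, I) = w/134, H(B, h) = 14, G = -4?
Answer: I*√119923166/67 ≈ 163.45*I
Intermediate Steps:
J(P) = 7 (J(P) = 3 - 1*(-4) = 3 + 4 = 7)
Y(w, I) = w/134 (Y(w, I) = w*(1/134) = w/134)
√(Y(H(5, -1), J(5)) - 26715) = √((1/134)*14 - 26715) = √(7/67 - 26715) = √(-1789898/67) = I*√119923166/67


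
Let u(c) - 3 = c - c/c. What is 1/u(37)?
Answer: 1/39 ≈ 0.025641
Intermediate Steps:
u(c) = 2 + c (u(c) = 3 + (c - c/c) = 3 + (c - 1*1) = 3 + (c - 1) = 3 + (-1 + c) = 2 + c)
1/u(37) = 1/(2 + 37) = 1/39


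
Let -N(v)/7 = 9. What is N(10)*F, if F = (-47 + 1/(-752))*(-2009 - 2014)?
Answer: -8958154905/752 ≈ -1.1912e+7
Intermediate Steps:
N(v) = -63 (N(v) = -7*9 = -63)
F = 142192935/752 (F = (-47 - 1/752)*(-4023) = -35345/752*(-4023) = 142192935/752 ≈ 1.8909e+5)
N(10)*F = -63*142192935/752 = -8958154905/752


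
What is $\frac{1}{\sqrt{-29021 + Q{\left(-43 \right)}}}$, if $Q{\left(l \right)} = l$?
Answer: $- \frac{i \sqrt{7266}}{14532} \approx - 0.0058657 i$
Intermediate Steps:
$\frac{1}{\sqrt{-29021 + Q{\left(-43 \right)}}} = \frac{1}{\sqrt{-29021 - 43}} = \frac{1}{\sqrt{-29064}} = \frac{1}{2 i \sqrt{7266}} = - \frac{i \sqrt{7266}}{14532}$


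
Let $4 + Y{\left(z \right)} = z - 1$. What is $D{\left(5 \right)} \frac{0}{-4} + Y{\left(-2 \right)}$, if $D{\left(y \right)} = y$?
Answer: $-7$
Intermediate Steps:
$Y{\left(z \right)} = -5 + z$ ($Y{\left(z \right)} = -4 + \left(z - 1\right) = -4 + \left(-1 + z\right) = -5 + z$)
$D{\left(5 \right)} \frac{0}{-4} + Y{\left(-2 \right)} = 5 \frac{0}{-4} - 7 = 5 \cdot 0 \left(- \frac{1}{4}\right) - 7 = 5 \cdot 0 - 7 = 0 - 7 = -7$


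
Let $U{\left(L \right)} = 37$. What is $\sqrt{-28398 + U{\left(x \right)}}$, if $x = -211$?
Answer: $i \sqrt{28361} \approx 168.41 i$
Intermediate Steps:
$\sqrt{-28398 + U{\left(x \right)}} = \sqrt{-28398 + 37} = \sqrt{-28361} = i \sqrt{28361}$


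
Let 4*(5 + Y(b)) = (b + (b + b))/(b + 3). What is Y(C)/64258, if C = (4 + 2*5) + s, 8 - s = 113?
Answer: -1487/22618816 ≈ -6.5742e-5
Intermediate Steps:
s = -105 (s = 8 - 1*113 = 8 - 113 = -105)
C = -91 (C = (4 + 2*5) - 105 = (4 + 10) - 105 = 14 - 105 = -91)
Y(b) = -5 + 3*b/(4*(3 + b)) (Y(b) = -5 + ((b + (b + b))/(b + 3))/4 = -5 + ((b + 2*b)/(3 + b))/4 = -5 + ((3*b)/(3 + b))/4 = -5 + (3*b/(3 + b))/4 = -5 + 3*b/(4*(3 + b)))
Y(C)/64258 = ((-60 - 17*(-91))/(4*(3 - 91)))/64258 = ((¼)*(-60 + 1547)/(-88))*(1/64258) = ((¼)*(-1/88)*1487)*(1/64258) = -1487/352*1/64258 = -1487/22618816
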